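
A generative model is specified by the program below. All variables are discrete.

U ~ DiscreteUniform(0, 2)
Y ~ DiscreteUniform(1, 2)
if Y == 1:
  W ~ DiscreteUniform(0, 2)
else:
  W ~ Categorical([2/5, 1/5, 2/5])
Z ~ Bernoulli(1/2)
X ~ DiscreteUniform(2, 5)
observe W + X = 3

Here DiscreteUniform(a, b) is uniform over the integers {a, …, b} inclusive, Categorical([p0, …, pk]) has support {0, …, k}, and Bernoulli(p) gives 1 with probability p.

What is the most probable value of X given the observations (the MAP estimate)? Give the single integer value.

argmax_v P(X = v | obs) = 3

Enumerate traces; 24 have nonzero weight after conditioning:
  (U=0, Y=1, W=0, Z=0, X=3) weight 1/144
  (U=0, Y=1, W=0, Z=1, X=3) weight 1/144
  (U=0, Y=1, W=1, Z=0, X=2) weight 1/144
  (U=0, Y=1, W=1, Z=1, X=2) weight 1/144
  (U=0, Y=2, W=0, Z=0, X=3) weight 1/120
  (U=0, Y=2, W=0, Z=1, X=3) weight 1/120
  (U=0, Y=2, W=1, Z=0, X=2) weight 1/240
  (U=0, Y=2, W=1, Z=1, X=2) weight 1/240
  … 16 more
Group by X:
  weight(X=2) = 1/15
  weight(X=3) = 11/120
Total weight = 1/15 + 11/120 = 19/120
P(X=2 | obs) = 1/15 / 19/120 = 8/19
P(X=3 | obs) = 11/120 / 19/120 = 11/19
argmax = 3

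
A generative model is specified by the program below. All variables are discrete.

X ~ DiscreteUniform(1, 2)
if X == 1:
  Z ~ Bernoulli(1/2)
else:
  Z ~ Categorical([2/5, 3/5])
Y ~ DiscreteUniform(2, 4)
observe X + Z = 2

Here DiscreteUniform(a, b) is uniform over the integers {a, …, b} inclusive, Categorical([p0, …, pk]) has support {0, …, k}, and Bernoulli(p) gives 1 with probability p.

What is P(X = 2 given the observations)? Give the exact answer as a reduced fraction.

Enumerate traces; 6 have nonzero weight after conditioning:
  (X=1, Z=1, Y=2) weight 1/12
  (X=1, Z=1, Y=3) weight 1/12
  (X=1, Z=1, Y=4) weight 1/12
  (X=2, Z=0, Y=2) weight 1/15
  (X=2, Z=0, Y=3) weight 1/15
  (X=2, Z=0, Y=4) weight 1/15
Group by X:
  weight(X=1) = 1/4
  weight(X=2) = 1/5
Total weight = 1/4 + 1/5 = 9/20
P(X=1 | obs) = 1/4 / 9/20 = 5/9
P(X=2 | obs) = 1/5 / 9/20 = 4/9

P(X = 2 | obs) = 4/9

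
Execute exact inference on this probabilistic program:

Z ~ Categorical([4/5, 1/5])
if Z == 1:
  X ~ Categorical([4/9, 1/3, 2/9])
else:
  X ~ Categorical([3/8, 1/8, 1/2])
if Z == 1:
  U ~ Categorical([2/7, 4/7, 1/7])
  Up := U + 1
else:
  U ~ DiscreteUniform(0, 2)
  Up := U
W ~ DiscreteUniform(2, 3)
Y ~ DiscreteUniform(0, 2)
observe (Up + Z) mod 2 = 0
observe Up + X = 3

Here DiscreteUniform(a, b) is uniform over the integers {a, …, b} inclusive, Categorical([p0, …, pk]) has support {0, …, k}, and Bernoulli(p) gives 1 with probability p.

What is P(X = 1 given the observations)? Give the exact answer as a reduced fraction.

P(X = 1 | obs) = 21/37

Enumerate traces; 18 have nonzero weight after conditioning:
  (Z=0, X=1, U=2, W=2, Y=0) weight 1/180
  (Z=0, X=1, U=2, W=2, Y=1) weight 1/180
  (Z=0, X=1, U=2, W=2, Y=2) weight 1/180
  (Z=0, X=1, U=2, W=3, Y=0) weight 1/180
  (Z=0, X=1, U=2, W=3, Y=1) weight 1/180
  (Z=0, X=1, U=2, W=3, Y=2) weight 1/180
  (Z=1, X=0, U=2, W=2, Y=0) weight 2/945
  (Z=1, X=0, U=2, W=2, Y=1) weight 2/945
  (Z=1, X=2, U=0, W=2, Y=0) weight 2/945
  … 9 more
Group by X:
  weight(X=0) = 4/315
  weight(X=1) = 1/30
  weight(X=2) = 4/315
Total weight = 4/315 + 1/30 + 4/315 = 37/630
P(X=0 | obs) = 4/315 / 37/630 = 8/37
P(X=1 | obs) = 1/30 / 37/630 = 21/37
P(X=2 | obs) = 4/315 / 37/630 = 8/37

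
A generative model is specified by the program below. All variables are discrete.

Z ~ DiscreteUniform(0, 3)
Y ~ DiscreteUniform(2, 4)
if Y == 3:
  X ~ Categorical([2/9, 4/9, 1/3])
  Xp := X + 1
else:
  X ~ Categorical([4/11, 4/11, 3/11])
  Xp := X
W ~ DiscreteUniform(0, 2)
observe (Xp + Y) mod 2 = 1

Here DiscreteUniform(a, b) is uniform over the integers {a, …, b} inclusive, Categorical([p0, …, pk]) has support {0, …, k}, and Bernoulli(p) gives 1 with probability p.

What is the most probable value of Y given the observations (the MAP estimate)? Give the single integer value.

Enumerate traces; 36 have nonzero weight after conditioning:
  (Z=0, Y=2, X=1, W=0) weight 1/99
  (Z=0, Y=2, X=1, W=1) weight 1/99
  (Z=0, Y=2, X=1, W=2) weight 1/99
  (Z=0, Y=3, X=1, W=0) weight 1/81
  (Z=0, Y=3, X=1, W=1) weight 1/81
  (Z=0, Y=3, X=1, W=2) weight 1/81
  (Z=0, Y=4, X=1, W=0) weight 1/99
  (Z=0, Y=4, X=1, W=1) weight 1/99
  … 28 more
Group by Y:
  weight(Y=2) = 4/33
  weight(Y=3) = 4/27
  weight(Y=4) = 4/33
Total weight = 4/33 + 4/27 + 4/33 = 116/297
P(Y=2 | obs) = 4/33 / 116/297 = 9/29
P(Y=3 | obs) = 4/27 / 116/297 = 11/29
P(Y=4 | obs) = 4/33 / 116/297 = 9/29
argmax = 3

argmax_v P(Y = v | obs) = 3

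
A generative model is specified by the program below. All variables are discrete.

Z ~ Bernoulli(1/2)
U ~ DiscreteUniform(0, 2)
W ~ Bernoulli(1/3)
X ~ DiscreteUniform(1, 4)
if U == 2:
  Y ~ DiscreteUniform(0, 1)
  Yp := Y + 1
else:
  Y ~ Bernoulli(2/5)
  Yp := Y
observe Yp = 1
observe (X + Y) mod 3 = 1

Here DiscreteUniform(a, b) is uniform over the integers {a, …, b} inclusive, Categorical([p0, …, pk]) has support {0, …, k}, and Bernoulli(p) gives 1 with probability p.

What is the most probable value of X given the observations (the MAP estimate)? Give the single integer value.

Enumerate traces; 16 have nonzero weight after conditioning:
  (Z=0, U=0, W=0, X=3, Y=1) weight 1/90
  (Z=0, U=0, W=1, X=3, Y=1) weight 1/180
  (Z=0, U=1, W=0, X=3, Y=1) weight 1/90
  (Z=0, U=1, W=1, X=3, Y=1) weight 1/180
  (Z=0, U=2, W=0, X=1, Y=0) weight 1/72
  (Z=0, U=2, W=0, X=4, Y=0) weight 1/72
  (Z=0, U=2, W=1, X=1, Y=0) weight 1/144
  (Z=0, U=2, W=1, X=4, Y=0) weight 1/144
  … 8 more
Group by X:
  weight(X=1) = 1/24
  weight(X=3) = 1/15
  weight(X=4) = 1/24
Total weight = 1/24 + 1/15 + 1/24 = 3/20
P(X=1 | obs) = 1/24 / 3/20 = 5/18
P(X=3 | obs) = 1/15 / 3/20 = 4/9
P(X=4 | obs) = 1/24 / 3/20 = 5/18
argmax = 3

argmax_v P(X = v | obs) = 3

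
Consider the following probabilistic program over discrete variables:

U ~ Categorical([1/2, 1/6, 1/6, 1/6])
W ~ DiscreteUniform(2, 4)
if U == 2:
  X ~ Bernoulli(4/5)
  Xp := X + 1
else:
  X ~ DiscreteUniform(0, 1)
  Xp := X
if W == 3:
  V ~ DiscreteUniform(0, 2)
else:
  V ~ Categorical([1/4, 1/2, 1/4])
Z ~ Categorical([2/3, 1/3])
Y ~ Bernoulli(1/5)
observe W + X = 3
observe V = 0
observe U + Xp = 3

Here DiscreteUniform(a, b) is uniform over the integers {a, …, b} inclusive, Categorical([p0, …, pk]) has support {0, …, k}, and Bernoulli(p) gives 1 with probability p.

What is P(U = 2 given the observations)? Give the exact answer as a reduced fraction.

P(U = 2 | obs) = 2/7

Enumerate traces; 8 have nonzero weight after conditioning:
  (U=2, W=3, X=0, V=0, Z=0, Y=0) weight 4/2025
  (U=2, W=3, X=0, V=0, Z=0, Y=1) weight 1/2025
  (U=2, W=3, X=0, V=0, Z=1, Y=0) weight 2/2025
  (U=2, W=3, X=0, V=0, Z=1, Y=1) weight 1/4050
  (U=3, W=3, X=0, V=0, Z=0, Y=0) weight 2/405
  (U=3, W=3, X=0, V=0, Z=0, Y=1) weight 1/810
  (U=3, W=3, X=0, V=0, Z=1, Y=0) weight 1/405
  (U=3, W=3, X=0, V=0, Z=1, Y=1) weight 1/1620
Group by U:
  weight(U=2) = 1/270
  weight(U=3) = 1/108
Total weight = 1/270 + 1/108 = 7/540
P(U=2 | obs) = 1/270 / 7/540 = 2/7
P(U=3 | obs) = 1/108 / 7/540 = 5/7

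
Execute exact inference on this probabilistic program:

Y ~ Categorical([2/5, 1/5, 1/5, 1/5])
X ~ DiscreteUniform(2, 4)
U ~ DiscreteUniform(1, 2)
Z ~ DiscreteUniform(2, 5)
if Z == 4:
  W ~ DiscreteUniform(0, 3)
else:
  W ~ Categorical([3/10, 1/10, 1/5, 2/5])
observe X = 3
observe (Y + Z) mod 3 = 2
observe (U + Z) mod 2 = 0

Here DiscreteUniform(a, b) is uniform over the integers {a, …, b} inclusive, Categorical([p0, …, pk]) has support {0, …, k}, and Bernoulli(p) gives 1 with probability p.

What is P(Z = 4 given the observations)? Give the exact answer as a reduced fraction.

Enumerate traces; 24 have nonzero weight after conditioning:
  (Y=0, X=3, U=1, Z=5, W=0) weight 1/200
  (Y=0, X=3, U=1, Z=5, W=1) weight 1/600
  (Y=0, X=3, U=1, Z=5, W=2) weight 1/300
  (Y=0, X=3, U=1, Z=5, W=3) weight 1/150
  (Y=0, X=3, U=2, Z=2, W=0) weight 1/200
  (Y=0, X=3, U=2, Z=2, W=1) weight 1/600
  (Y=0, X=3, U=2, Z=2, W=2) weight 1/300
  (Y=0, X=3, U=2, Z=2, W=3) weight 1/150
  (Y=1, X=3, U=2, Z=4, W=0) weight 1/480
  (Y=2, X=3, U=1, Z=3, W=0) weight 1/400
  … 14 more
Group by Z:
  weight(Z=2) = 1/40
  weight(Z=3) = 1/120
  weight(Z=4) = 1/120
  weight(Z=5) = 1/40
Total weight = 1/40 + 1/120 + 1/120 + 1/40 = 1/15
P(Z=2 | obs) = 1/40 / 1/15 = 3/8
P(Z=3 | obs) = 1/120 / 1/15 = 1/8
P(Z=4 | obs) = 1/120 / 1/15 = 1/8
P(Z=5 | obs) = 1/40 / 1/15 = 3/8

P(Z = 4 | obs) = 1/8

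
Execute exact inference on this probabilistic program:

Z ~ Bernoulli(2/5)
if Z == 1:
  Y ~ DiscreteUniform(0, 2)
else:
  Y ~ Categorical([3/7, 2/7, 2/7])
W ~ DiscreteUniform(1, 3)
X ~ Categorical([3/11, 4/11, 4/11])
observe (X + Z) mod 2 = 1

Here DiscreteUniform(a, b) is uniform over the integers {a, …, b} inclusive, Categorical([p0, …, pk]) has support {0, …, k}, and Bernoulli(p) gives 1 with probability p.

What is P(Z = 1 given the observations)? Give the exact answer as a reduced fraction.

P(Z = 1 | obs) = 7/13

Enumerate traces; 27 have nonzero weight after conditioning:
  (Z=0, Y=0, W=1, X=1) weight 12/385
  (Z=0, Y=0, W=2, X=1) weight 12/385
  (Z=0, Y=0, W=3, X=1) weight 12/385
  (Z=0, Y=1, W=1, X=1) weight 8/385
  (Z=0, Y=1, W=2, X=1) weight 8/385
  (Z=0, Y=1, W=3, X=1) weight 8/385
  (Z=0, Y=2, W=1, X=1) weight 8/385
  (Z=0, Y=2, W=2, X=1) weight 8/385
  (Z=1, Y=0, W=1, X=0) weight 2/165
  … 18 more
Group by Z:
  weight(Z=0) = 12/55
  weight(Z=1) = 14/55
Total weight = 12/55 + 14/55 = 26/55
P(Z=0 | obs) = 12/55 / 26/55 = 6/13
P(Z=1 | obs) = 14/55 / 26/55 = 7/13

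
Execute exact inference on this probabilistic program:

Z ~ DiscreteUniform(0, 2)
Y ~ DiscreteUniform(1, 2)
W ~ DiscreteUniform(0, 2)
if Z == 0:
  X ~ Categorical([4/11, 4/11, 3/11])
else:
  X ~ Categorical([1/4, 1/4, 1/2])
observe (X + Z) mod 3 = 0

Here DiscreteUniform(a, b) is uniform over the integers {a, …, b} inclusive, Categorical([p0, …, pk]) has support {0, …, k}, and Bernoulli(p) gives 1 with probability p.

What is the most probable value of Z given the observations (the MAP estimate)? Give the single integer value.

argmax_v P(Z = v | obs) = 1

Enumerate traces; 18 have nonzero weight after conditioning:
  (Z=0, Y=1, W=0, X=0) weight 2/99
  (Z=0, Y=1, W=1, X=0) weight 2/99
  (Z=0, Y=1, W=2, X=0) weight 2/99
  (Z=0, Y=2, W=0, X=0) weight 2/99
  (Z=0, Y=2, W=1, X=0) weight 2/99
  (Z=0, Y=2, W=2, X=0) weight 2/99
  (Z=1, Y=1, W=0, X=2) weight 1/36
  (Z=1, Y=1, W=1, X=2) weight 1/36
  (Z=2, Y=1, W=0, X=1) weight 1/72
  … 9 more
Group by Z:
  weight(Z=0) = 4/33
  weight(Z=1) = 1/6
  weight(Z=2) = 1/12
Total weight = 4/33 + 1/6 + 1/12 = 49/132
P(Z=0 | obs) = 4/33 / 49/132 = 16/49
P(Z=1 | obs) = 1/6 / 49/132 = 22/49
P(Z=2 | obs) = 1/12 / 49/132 = 11/49
argmax = 1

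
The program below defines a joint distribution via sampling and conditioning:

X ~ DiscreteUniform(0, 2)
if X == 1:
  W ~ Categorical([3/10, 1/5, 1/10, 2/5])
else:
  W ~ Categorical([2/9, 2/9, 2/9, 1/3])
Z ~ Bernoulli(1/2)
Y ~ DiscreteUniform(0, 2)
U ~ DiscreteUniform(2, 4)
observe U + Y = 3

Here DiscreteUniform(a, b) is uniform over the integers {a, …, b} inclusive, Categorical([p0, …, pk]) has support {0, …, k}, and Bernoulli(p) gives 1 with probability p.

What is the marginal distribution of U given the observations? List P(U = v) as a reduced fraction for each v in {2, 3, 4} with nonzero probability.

Enumerate traces; 48 have nonzero weight after conditioning:
  (X=0, W=0, Z=0, Y=0, U=3) weight 1/243
  (X=0, W=0, Z=0, Y=1, U=2) weight 1/243
  (X=0, W=0, Z=1, Y=0, U=3) weight 1/243
  (X=0, W=0, Z=1, Y=1, U=2) weight 1/243
  (X=0, W=1, Z=0, Y=0, U=3) weight 1/243
  (X=0, W=1, Z=0, Y=1, U=2) weight 1/243
  (X=0, W=1, Z=1, Y=0, U=3) weight 1/243
  (X=0, W=1, Z=1, Y=1, U=2) weight 1/243
  … 40 more
Group by U:
  weight(U=2) = 1/9
  weight(U=3) = 1/9
Total weight = 1/9 + 1/9 = 2/9
P(U=2 | obs) = 1/9 / 2/9 = 1/2
P(U=3 | obs) = 1/9 / 2/9 = 1/2

P(U=2) = 1/2, P(U=3) = 1/2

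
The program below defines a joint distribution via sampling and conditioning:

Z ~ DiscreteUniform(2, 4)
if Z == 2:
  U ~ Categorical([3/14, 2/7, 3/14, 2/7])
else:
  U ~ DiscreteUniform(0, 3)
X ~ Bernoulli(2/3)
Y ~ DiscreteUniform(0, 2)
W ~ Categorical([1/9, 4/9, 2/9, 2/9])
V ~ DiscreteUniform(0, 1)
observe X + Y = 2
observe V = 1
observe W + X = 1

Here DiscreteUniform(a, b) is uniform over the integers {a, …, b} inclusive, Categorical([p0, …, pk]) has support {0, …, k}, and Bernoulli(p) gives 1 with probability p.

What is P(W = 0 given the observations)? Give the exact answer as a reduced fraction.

P(W = 0 | obs) = 1/3

Enumerate traces; 24 have nonzero weight after conditioning:
  (Z=2, U=0, X=0, Y=2, W=1, V=1) weight 1/567
  (Z=2, U=0, X=1, Y=1, W=0, V=1) weight 1/1134
  (Z=2, U=1, X=0, Y=2, W=1, V=1) weight 4/1701
  (Z=2, U=1, X=1, Y=1, W=0, V=1) weight 2/1701
  (Z=2, U=2, X=0, Y=2, W=1, V=1) weight 1/567
  (Z=2, U=2, X=1, Y=1, W=0, V=1) weight 1/1134
  (Z=2, U=3, X=0, Y=2, W=1, V=1) weight 4/1701
  (Z=2, U=3, X=1, Y=1, W=0, V=1) weight 2/1701
  … 16 more
Group by W:
  weight(W=0) = 1/81
  weight(W=1) = 2/81
Total weight = 1/81 + 2/81 = 1/27
P(W=0 | obs) = 1/81 / 1/27 = 1/3
P(W=1 | obs) = 2/81 / 1/27 = 2/3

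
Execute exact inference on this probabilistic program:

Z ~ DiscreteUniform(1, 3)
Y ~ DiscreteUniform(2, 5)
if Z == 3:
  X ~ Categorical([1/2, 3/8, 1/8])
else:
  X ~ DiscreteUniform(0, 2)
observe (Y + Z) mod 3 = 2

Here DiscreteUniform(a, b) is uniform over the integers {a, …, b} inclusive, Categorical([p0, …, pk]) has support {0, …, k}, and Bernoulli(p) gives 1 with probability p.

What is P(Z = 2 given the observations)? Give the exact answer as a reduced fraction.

Enumerate traces; 12 have nonzero weight after conditioning:
  (Z=1, Y=4, X=0) weight 1/36
  (Z=1, Y=4, X=1) weight 1/36
  (Z=1, Y=4, X=2) weight 1/36
  (Z=2, Y=3, X=0) weight 1/36
  (Z=2, Y=3, X=1) weight 1/36
  (Z=2, Y=3, X=2) weight 1/36
  (Z=3, Y=2, X=0) weight 1/24
  (Z=3, Y=2, X=1) weight 1/32
  … 4 more
Group by Z:
  weight(Z=1) = 1/12
  weight(Z=2) = 1/12
  weight(Z=3) = 1/6
Total weight = 1/12 + 1/12 + 1/6 = 1/3
P(Z=1 | obs) = 1/12 / 1/3 = 1/4
P(Z=2 | obs) = 1/12 / 1/3 = 1/4
P(Z=3 | obs) = 1/6 / 1/3 = 1/2

P(Z = 2 | obs) = 1/4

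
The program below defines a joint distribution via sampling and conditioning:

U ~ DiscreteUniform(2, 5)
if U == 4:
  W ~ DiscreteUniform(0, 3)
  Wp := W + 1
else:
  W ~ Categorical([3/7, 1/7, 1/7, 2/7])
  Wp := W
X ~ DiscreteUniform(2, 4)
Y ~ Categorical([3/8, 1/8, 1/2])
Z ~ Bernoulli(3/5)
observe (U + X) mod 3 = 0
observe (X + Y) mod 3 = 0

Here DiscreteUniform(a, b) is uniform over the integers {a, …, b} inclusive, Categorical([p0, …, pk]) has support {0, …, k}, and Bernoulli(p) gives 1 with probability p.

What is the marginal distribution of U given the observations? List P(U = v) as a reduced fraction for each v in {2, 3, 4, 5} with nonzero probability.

Enumerate traces; 32 have nonzero weight after conditioning:
  (U=2, W=0, X=4, Y=2, Z=0) weight 1/140
  (U=2, W=0, X=4, Y=2, Z=1) weight 3/280
  (U=2, W=1, X=4, Y=2, Z=0) weight 1/420
  (U=2, W=1, X=4, Y=2, Z=1) weight 1/280
  (U=2, W=2, X=4, Y=2, Z=0) weight 1/420
  (U=2, W=2, X=4, Y=2, Z=1) weight 1/280
  (U=2, W=3, X=4, Y=2, Z=0) weight 1/210
  (U=2, W=3, X=4, Y=2, Z=1) weight 1/140
  (U=3, W=0, X=3, Y=0, Z=0) weight 3/560
  (U=4, W=0, X=2, Y=1, Z=0) weight 1/960
  … 22 more
Group by U:
  weight(U=2) = 1/24
  weight(U=3) = 1/32
  weight(U=4) = 1/96
  weight(U=5) = 1/24
Total weight = 1/24 + 1/32 + 1/96 + 1/24 = 1/8
P(U=2 | obs) = 1/24 / 1/8 = 1/3
P(U=3 | obs) = 1/32 / 1/8 = 1/4
P(U=4 | obs) = 1/96 / 1/8 = 1/12
P(U=5 | obs) = 1/24 / 1/8 = 1/3

P(U=2) = 1/3, P(U=3) = 1/4, P(U=4) = 1/12, P(U=5) = 1/3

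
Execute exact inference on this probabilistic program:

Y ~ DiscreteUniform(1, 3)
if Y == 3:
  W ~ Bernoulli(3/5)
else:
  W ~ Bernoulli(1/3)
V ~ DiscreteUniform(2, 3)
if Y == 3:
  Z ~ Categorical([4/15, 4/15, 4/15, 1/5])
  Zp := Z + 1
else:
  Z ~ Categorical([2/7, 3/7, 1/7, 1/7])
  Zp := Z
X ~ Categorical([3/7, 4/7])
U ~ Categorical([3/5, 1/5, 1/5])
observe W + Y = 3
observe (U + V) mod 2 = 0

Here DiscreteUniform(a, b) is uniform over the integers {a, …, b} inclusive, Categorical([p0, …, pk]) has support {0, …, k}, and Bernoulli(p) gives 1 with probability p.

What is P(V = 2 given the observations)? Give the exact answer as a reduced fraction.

P(V = 2 | obs) = 4/5

Enumerate traces; 48 have nonzero weight after conditioning:
  (Y=2, W=1, V=2, Z=0, X=0, U=0) weight 1/245
  (Y=2, W=1, V=2, Z=0, X=0, U=2) weight 1/735
  (Y=2, W=1, V=2, Z=0, X=1, U=0) weight 4/735
  (Y=2, W=1, V=2, Z=0, X=1, U=2) weight 4/2205
  (Y=2, W=1, V=2, Z=1, X=0, U=0) weight 3/490
  (Y=2, W=1, V=2, Z=1, X=0, U=2) weight 1/490
  (Y=2, W=1, V=2, Z=1, X=1, U=0) weight 2/245
  (Y=2, W=1, V=2, Z=1, X=1, U=2) weight 2/735
  (Y=2, W=1, V=3, Z=0, X=0, U=1) weight 1/735
  … 39 more
Group by V:
  weight(V=2) = 22/225
  weight(V=3) = 11/450
Total weight = 22/225 + 11/450 = 11/90
P(V=2 | obs) = 22/225 / 11/90 = 4/5
P(V=3 | obs) = 11/450 / 11/90 = 1/5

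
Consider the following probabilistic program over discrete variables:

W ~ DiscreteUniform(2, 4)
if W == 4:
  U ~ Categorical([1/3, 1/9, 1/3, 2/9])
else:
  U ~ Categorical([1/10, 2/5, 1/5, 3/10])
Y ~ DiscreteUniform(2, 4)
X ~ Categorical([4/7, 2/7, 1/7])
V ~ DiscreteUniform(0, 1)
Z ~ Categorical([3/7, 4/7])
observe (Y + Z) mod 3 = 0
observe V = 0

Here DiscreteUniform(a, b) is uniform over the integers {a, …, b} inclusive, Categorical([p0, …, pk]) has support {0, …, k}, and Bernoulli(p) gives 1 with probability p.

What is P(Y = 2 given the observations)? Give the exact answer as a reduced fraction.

Enumerate traces; 72 have nonzero weight after conditioning:
  (W=2, U=0, Y=2, X=0, V=0, Z=1) weight 4/2205
  (W=2, U=0, Y=2, X=1, V=0, Z=1) weight 2/2205
  (W=2, U=0, Y=2, X=2, V=0, Z=1) weight 1/2205
  (W=2, U=0, Y=3, X=0, V=0, Z=0) weight 1/735
  (W=2, U=0, Y=3, X=1, V=0, Z=0) weight 1/1470
  (W=2, U=0, Y=3, X=2, V=0, Z=0) weight 1/2940
  (W=2, U=1, Y=2, X=0, V=0, Z=1) weight 16/2205
  (W=2, U=1, Y=2, X=1, V=0, Z=1) weight 8/2205
  … 64 more
Group by Y:
  weight(Y=2) = 2/21
  weight(Y=3) = 1/14
Total weight = 2/21 + 1/14 = 1/6
P(Y=2 | obs) = 2/21 / 1/6 = 4/7
P(Y=3 | obs) = 1/14 / 1/6 = 3/7

P(Y = 2 | obs) = 4/7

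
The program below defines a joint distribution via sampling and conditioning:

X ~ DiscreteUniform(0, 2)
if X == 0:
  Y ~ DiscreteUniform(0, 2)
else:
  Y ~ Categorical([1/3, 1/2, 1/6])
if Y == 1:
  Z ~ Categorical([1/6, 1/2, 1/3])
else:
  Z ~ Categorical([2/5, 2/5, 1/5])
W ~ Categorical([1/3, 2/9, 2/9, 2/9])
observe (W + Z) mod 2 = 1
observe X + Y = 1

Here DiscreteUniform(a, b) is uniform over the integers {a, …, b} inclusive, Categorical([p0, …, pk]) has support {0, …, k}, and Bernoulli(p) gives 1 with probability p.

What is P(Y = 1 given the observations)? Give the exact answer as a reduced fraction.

Enumerate traces; 12 have nonzero weight after conditioning:
  (X=0, Y=1, Z=0, W=1) weight 1/243
  (X=0, Y=1, Z=0, W=3) weight 1/243
  (X=0, Y=1, Z=1, W=0) weight 1/54
  (X=0, Y=1, Z=1, W=2) weight 1/81
  (X=0, Y=1, Z=2, W=1) weight 2/243
  (X=0, Y=1, Z=2, W=3) weight 2/243
  (X=1, Y=0, Z=0, W=1) weight 4/405
  (X=1, Y=0, Z=0, W=3) weight 4/405
  … 4 more
Group by Y:
  weight(Y=0) = 22/405
  weight(Y=1) = 1/18
Total weight = 22/405 + 1/18 = 89/810
P(Y=0 | obs) = 22/405 / 89/810 = 44/89
P(Y=1 | obs) = 1/18 / 89/810 = 45/89

P(Y = 1 | obs) = 45/89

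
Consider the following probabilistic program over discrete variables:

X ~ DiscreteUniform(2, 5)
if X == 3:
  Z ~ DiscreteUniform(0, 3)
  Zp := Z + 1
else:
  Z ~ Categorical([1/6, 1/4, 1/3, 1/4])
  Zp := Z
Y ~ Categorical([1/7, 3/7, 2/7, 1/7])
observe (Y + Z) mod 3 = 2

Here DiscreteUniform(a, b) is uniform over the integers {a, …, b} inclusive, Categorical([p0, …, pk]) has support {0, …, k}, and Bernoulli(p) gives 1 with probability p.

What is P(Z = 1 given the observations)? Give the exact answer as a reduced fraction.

Enumerate traces; 20 have nonzero weight after conditioning:
  (X=2, Z=0, Y=2) weight 1/84
  (X=2, Z=1, Y=1) weight 3/112
  (X=2, Z=2, Y=0) weight 1/84
  (X=2, Z=2, Y=3) weight 1/84
  (X=2, Z=3, Y=2) weight 1/56
  (X=3, Z=0, Y=2) weight 1/56
  (X=3, Z=1, Y=1) weight 3/112
  (X=3, Z=2, Y=0) weight 1/112
  … 12 more
Group by Z:
  weight(Z=0) = 3/56
  weight(Z=1) = 3/28
  weight(Z=2) = 5/56
  weight(Z=3) = 1/14
Total weight = 3/56 + 3/28 + 5/56 + 1/14 = 9/28
P(Z=0 | obs) = 3/56 / 9/28 = 1/6
P(Z=1 | obs) = 3/28 / 9/28 = 1/3
P(Z=2 | obs) = 5/56 / 9/28 = 5/18
P(Z=3 | obs) = 1/14 / 9/28 = 2/9

P(Z = 1 | obs) = 1/3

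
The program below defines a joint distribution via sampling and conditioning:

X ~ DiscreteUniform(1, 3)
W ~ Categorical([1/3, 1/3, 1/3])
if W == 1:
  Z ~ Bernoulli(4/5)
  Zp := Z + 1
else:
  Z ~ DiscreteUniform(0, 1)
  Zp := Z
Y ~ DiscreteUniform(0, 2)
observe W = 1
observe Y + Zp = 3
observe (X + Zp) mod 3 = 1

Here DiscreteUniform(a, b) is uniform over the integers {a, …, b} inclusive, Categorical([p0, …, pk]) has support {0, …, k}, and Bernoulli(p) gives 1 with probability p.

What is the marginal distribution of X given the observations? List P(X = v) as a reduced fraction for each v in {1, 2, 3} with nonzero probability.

P(X=2) = 4/5, P(X=3) = 1/5

Enumerate traces; 2 have nonzero weight after conditioning:
  (X=2, W=1, Z=1, Y=1) weight 4/135
  (X=3, W=1, Z=0, Y=2) weight 1/135
Group by X:
  weight(X=2) = 4/135
  weight(X=3) = 1/135
Total weight = 4/135 + 1/135 = 1/27
P(X=2 | obs) = 4/135 / 1/27 = 4/5
P(X=3 | obs) = 1/135 / 1/27 = 1/5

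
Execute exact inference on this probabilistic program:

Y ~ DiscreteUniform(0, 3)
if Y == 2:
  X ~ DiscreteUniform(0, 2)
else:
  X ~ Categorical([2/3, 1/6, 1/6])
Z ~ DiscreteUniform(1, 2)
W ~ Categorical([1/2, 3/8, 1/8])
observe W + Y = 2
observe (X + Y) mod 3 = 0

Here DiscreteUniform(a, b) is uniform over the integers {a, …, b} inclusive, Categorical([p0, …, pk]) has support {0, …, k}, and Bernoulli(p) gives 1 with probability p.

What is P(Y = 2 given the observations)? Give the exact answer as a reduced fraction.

Enumerate traces; 6 have nonzero weight after conditioning:
  (Y=0, X=0, Z=1, W=2) weight 1/96
  (Y=0, X=0, Z=2, W=2) weight 1/96
  (Y=1, X=2, Z=1, W=1) weight 1/128
  (Y=1, X=2, Z=2, W=1) weight 1/128
  (Y=2, X=1, Z=1, W=0) weight 1/48
  (Y=2, X=1, Z=2, W=0) weight 1/48
Group by Y:
  weight(Y=0) = 1/48
  weight(Y=1) = 1/64
  weight(Y=2) = 1/24
Total weight = 1/48 + 1/64 + 1/24 = 5/64
P(Y=0 | obs) = 1/48 / 5/64 = 4/15
P(Y=1 | obs) = 1/64 / 5/64 = 1/5
P(Y=2 | obs) = 1/24 / 5/64 = 8/15

P(Y = 2 | obs) = 8/15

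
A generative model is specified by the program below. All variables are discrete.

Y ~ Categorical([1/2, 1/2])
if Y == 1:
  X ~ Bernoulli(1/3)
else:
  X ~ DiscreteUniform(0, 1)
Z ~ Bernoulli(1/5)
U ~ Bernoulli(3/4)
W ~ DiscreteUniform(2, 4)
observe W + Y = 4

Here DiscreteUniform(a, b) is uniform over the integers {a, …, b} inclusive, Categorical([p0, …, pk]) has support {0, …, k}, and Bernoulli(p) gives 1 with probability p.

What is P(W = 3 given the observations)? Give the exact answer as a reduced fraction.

Enumerate traces; 16 have nonzero weight after conditioning:
  (Y=0, X=0, Z=0, U=0, W=4) weight 1/60
  (Y=0, X=0, Z=0, U=1, W=4) weight 1/20
  (Y=0, X=0, Z=1, U=0, W=4) weight 1/240
  (Y=0, X=0, Z=1, U=1, W=4) weight 1/80
  (Y=0, X=1, Z=0, U=0, W=4) weight 1/60
  (Y=0, X=1, Z=0, U=1, W=4) weight 1/20
  (Y=0, X=1, Z=1, U=0, W=4) weight 1/240
  (Y=0, X=1, Z=1, U=1, W=4) weight 1/80
  (Y=1, X=0, Z=0, U=0, W=3) weight 1/45
  … 7 more
Group by W:
  weight(W=3) = 1/6
  weight(W=4) = 1/6
Total weight = 1/6 + 1/6 = 1/3
P(W=3 | obs) = 1/6 / 1/3 = 1/2
P(W=4 | obs) = 1/6 / 1/3 = 1/2

P(W = 3 | obs) = 1/2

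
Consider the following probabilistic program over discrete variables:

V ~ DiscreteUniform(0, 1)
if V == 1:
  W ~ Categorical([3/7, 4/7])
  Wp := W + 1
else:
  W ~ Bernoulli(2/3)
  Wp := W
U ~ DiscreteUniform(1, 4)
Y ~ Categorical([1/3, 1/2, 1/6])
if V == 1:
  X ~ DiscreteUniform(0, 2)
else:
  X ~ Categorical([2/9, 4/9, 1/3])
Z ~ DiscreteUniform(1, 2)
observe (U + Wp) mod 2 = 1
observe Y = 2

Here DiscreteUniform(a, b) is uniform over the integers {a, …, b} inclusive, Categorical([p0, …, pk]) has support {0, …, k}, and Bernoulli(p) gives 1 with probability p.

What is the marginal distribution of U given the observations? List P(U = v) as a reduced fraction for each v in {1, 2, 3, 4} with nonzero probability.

Enumerate traces; 48 have nonzero weight after conditioning:
  (V=0, W=0, U=1, Y=2, X=0, Z=1) weight 1/1296
  (V=0, W=0, U=1, Y=2, X=0, Z=2) weight 1/1296
  (V=0, W=0, U=1, Y=2, X=1, Z=1) weight 1/648
  (V=0, W=0, U=1, Y=2, X=1, Z=2) weight 1/648
  (V=0, W=0, U=1, Y=2, X=2, Z=1) weight 1/864
  (V=0, W=0, U=1, Y=2, X=2, Z=2) weight 1/864
  (V=0, W=0, U=3, Y=2, X=0, Z=1) weight 1/1296
  (V=0, W=0, U=3, Y=2, X=0, Z=2) weight 1/1296
  (V=0, W=1, U=2, Y=2, X=0, Z=1) weight 1/648
  (V=0, W=1, U=4, Y=2, X=0, Z=1) weight 1/648
  … 38 more
Group by U:
  weight(U=1) = 19/1008
  weight(U=2) = 23/1008
  weight(U=3) = 19/1008
  weight(U=4) = 23/1008
Total weight = 19/1008 + 23/1008 + 19/1008 + 23/1008 = 1/12
P(U=1 | obs) = 19/1008 / 1/12 = 19/84
P(U=2 | obs) = 23/1008 / 1/12 = 23/84
P(U=3 | obs) = 19/1008 / 1/12 = 19/84
P(U=4 | obs) = 23/1008 / 1/12 = 23/84

P(U=1) = 19/84, P(U=2) = 23/84, P(U=3) = 19/84, P(U=4) = 23/84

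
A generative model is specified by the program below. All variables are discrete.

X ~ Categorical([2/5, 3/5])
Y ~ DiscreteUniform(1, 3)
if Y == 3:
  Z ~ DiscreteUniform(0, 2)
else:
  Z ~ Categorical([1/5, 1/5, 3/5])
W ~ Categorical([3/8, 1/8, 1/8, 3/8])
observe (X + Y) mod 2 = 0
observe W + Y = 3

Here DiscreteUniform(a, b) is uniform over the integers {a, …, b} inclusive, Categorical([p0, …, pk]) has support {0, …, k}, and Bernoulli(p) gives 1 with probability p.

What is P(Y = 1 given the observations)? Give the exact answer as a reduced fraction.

P(Y = 1 | obs) = 3/14

Enumerate traces; 9 have nonzero weight after conditioning:
  (X=0, Y=2, Z=0, W=1) weight 1/300
  (X=0, Y=2, Z=1, W=1) weight 1/300
  (X=0, Y=2, Z=2, W=1) weight 1/100
  (X=1, Y=1, Z=0, W=2) weight 1/200
  (X=1, Y=1, Z=1, W=2) weight 1/200
  (X=1, Y=1, Z=2, W=2) weight 3/200
  (X=1, Y=3, Z=0, W=0) weight 1/40
  (X=1, Y=3, Z=1, W=0) weight 1/40
  … 1 more
Group by Y:
  weight(Y=1) = 1/40
  weight(Y=2) = 1/60
  weight(Y=3) = 3/40
Total weight = 1/40 + 1/60 + 3/40 = 7/60
P(Y=1 | obs) = 1/40 / 7/60 = 3/14
P(Y=2 | obs) = 1/60 / 7/60 = 1/7
P(Y=3 | obs) = 3/40 / 7/60 = 9/14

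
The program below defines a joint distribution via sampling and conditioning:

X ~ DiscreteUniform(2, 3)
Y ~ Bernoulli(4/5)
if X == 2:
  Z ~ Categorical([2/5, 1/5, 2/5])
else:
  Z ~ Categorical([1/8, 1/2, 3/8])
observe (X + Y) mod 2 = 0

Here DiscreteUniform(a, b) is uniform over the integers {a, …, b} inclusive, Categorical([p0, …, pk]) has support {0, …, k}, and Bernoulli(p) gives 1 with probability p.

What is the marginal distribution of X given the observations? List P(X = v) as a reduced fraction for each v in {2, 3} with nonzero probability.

Enumerate traces; 6 have nonzero weight after conditioning:
  (X=2, Y=0, Z=0) weight 1/25
  (X=2, Y=0, Z=1) weight 1/50
  (X=2, Y=0, Z=2) weight 1/25
  (X=3, Y=1, Z=0) weight 1/20
  (X=3, Y=1, Z=1) weight 1/5
  (X=3, Y=1, Z=2) weight 3/20
Group by X:
  weight(X=2) = 1/10
  weight(X=3) = 2/5
Total weight = 1/10 + 2/5 = 1/2
P(X=2 | obs) = 1/10 / 1/2 = 1/5
P(X=3 | obs) = 2/5 / 1/2 = 4/5

P(X=2) = 1/5, P(X=3) = 4/5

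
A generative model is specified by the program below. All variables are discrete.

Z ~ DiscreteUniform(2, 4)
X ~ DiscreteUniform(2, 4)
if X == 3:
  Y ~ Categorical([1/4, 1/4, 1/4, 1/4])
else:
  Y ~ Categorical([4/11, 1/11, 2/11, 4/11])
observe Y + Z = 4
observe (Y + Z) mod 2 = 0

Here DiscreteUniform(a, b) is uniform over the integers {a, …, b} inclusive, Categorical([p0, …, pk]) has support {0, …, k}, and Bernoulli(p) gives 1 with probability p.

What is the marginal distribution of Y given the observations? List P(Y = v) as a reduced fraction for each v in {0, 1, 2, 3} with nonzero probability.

Enumerate traces; 9 have nonzero weight after conditioning:
  (Z=2, X=2, Y=2) weight 2/99
  (Z=2, X=3, Y=2) weight 1/36
  (Z=2, X=4, Y=2) weight 2/99
  (Z=3, X=2, Y=1) weight 1/99
  (Z=3, X=3, Y=1) weight 1/36
  (Z=3, X=4, Y=1) weight 1/99
  (Z=4, X=2, Y=0) weight 4/99
  (Z=4, X=3, Y=0) weight 1/36
  … 1 more
Group by Y:
  weight(Y=0) = 43/396
  weight(Y=1) = 19/396
  weight(Y=2) = 3/44
Total weight = 43/396 + 19/396 + 3/44 = 89/396
P(Y=0 | obs) = 43/396 / 89/396 = 43/89
P(Y=1 | obs) = 19/396 / 89/396 = 19/89
P(Y=2 | obs) = 3/44 / 89/396 = 27/89

P(Y=0) = 43/89, P(Y=1) = 19/89, P(Y=2) = 27/89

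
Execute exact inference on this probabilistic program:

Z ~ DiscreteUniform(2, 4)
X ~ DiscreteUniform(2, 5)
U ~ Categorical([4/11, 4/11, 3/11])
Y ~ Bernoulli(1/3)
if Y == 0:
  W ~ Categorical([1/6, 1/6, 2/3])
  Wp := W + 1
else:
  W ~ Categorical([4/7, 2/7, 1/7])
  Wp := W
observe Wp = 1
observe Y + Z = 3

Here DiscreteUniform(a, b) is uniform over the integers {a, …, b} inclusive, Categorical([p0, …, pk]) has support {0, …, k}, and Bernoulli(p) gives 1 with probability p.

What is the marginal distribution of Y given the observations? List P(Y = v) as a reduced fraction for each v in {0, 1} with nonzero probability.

P(Y=0) = 7/13, P(Y=1) = 6/13

Enumerate traces; 24 have nonzero weight after conditioning:
  (Z=2, X=2, U=0, Y=1, W=1) weight 2/693
  (Z=2, X=2, U=1, Y=1, W=1) weight 2/693
  (Z=2, X=2, U=2, Y=1, W=1) weight 1/462
  (Z=2, X=3, U=0, Y=1, W=1) weight 2/693
  (Z=2, X=3, U=1, Y=1, W=1) weight 2/693
  (Z=2, X=3, U=2, Y=1, W=1) weight 1/462
  (Z=2, X=4, U=0, Y=1, W=1) weight 2/693
  (Z=2, X=4, U=1, Y=1, W=1) weight 2/693
  (Z=3, X=2, U=0, Y=0, W=0) weight 1/297
  … 15 more
Group by Y:
  weight(Y=0) = 1/27
  weight(Y=1) = 2/63
Total weight = 1/27 + 2/63 = 13/189
P(Y=0 | obs) = 1/27 / 13/189 = 7/13
P(Y=1 | obs) = 2/63 / 13/189 = 6/13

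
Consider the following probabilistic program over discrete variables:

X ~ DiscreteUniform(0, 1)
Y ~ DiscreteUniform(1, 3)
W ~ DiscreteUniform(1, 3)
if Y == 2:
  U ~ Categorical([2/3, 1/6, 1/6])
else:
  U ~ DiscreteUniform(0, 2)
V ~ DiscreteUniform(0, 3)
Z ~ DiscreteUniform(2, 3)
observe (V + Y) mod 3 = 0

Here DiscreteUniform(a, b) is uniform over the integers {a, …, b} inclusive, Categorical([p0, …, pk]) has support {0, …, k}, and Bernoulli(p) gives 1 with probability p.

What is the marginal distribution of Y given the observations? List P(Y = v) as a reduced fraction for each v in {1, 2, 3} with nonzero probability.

Enumerate traces; 144 have nonzero weight after conditioning:
  (X=0, Y=1, W=1, U=0, V=2, Z=2) weight 1/432
  (X=0, Y=1, W=1, U=0, V=2, Z=3) weight 1/432
  (X=0, Y=1, W=1, U=1, V=2, Z=2) weight 1/432
  (X=0, Y=1, W=1, U=1, V=2, Z=3) weight 1/432
  (X=0, Y=1, W=1, U=2, V=2, Z=2) weight 1/432
  (X=0, Y=1, W=1, U=2, V=2, Z=3) weight 1/432
  (X=0, Y=1, W=2, U=0, V=2, Z=2) weight 1/432
  (X=0, Y=1, W=2, U=0, V=2, Z=3) weight 1/432
  (X=0, Y=2, W=1, U=0, V=1, Z=2) weight 1/216
  (X=0, Y=3, W=1, U=0, V=0, Z=2) weight 1/432
  … 134 more
Group by Y:
  weight(Y=1) = 1/12
  weight(Y=2) = 1/12
  weight(Y=3) = 1/6
Total weight = 1/12 + 1/12 + 1/6 = 1/3
P(Y=1 | obs) = 1/12 / 1/3 = 1/4
P(Y=2 | obs) = 1/12 / 1/3 = 1/4
P(Y=3 | obs) = 1/6 / 1/3 = 1/2

P(Y=1) = 1/4, P(Y=2) = 1/4, P(Y=3) = 1/2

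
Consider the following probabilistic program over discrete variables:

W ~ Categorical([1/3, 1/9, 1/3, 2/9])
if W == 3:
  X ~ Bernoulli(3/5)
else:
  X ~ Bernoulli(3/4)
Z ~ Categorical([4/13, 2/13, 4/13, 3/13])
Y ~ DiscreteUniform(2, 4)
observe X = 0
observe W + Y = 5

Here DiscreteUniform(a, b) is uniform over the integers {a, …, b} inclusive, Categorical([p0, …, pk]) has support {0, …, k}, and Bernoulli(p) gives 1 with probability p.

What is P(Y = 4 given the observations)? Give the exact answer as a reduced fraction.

Enumerate traces; 12 have nonzero weight after conditioning:
  (W=1, X=0, Z=0, Y=4) weight 1/351
  (W=1, X=0, Z=1, Y=4) weight 1/702
  (W=1, X=0, Z=2, Y=4) weight 1/351
  (W=1, X=0, Z=3, Y=4) weight 1/468
  (W=2, X=0, Z=0, Y=3) weight 1/117
  (W=2, X=0, Z=1, Y=3) weight 1/234
  (W=2, X=0, Z=2, Y=3) weight 1/117
  (W=2, X=0, Z=3, Y=3) weight 1/156
  (W=3, X=0, Z=0, Y=2) weight 16/1755
  … 3 more
Group by Y:
  weight(Y=2) = 4/135
  weight(Y=3) = 1/36
  weight(Y=4) = 1/108
Total weight = 4/135 + 1/36 + 1/108 = 1/15
P(Y=2 | obs) = 4/135 / 1/15 = 4/9
P(Y=3 | obs) = 1/36 / 1/15 = 5/12
P(Y=4 | obs) = 1/108 / 1/15 = 5/36

P(Y = 4 | obs) = 5/36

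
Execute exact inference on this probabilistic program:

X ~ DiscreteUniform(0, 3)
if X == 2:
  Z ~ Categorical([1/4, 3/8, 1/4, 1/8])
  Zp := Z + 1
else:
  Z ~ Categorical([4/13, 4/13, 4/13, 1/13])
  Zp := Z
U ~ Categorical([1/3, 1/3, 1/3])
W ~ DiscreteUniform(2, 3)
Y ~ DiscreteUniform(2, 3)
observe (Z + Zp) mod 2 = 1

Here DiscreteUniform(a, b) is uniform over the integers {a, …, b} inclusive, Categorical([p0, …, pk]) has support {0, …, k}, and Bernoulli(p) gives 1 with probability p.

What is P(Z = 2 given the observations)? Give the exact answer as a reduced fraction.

P(Z = 2 | obs) = 1/4

Enumerate traces; 48 have nonzero weight after conditioning:
  (X=2, Z=0, U=0, W=2, Y=2) weight 1/192
  (X=2, Z=0, U=0, W=2, Y=3) weight 1/192
  (X=2, Z=0, U=0, W=3, Y=2) weight 1/192
  (X=2, Z=0, U=0, W=3, Y=3) weight 1/192
  (X=2, Z=0, U=1, W=2, Y=2) weight 1/192
  (X=2, Z=0, U=1, W=2, Y=3) weight 1/192
  (X=2, Z=0, U=1, W=3, Y=2) weight 1/192
  (X=2, Z=0, U=1, W=3, Y=3) weight 1/192
  (X=2, Z=1, U=0, W=2, Y=2) weight 1/128
  (X=2, Z=2, U=0, W=2, Y=2) weight 1/192
  … 38 more
Group by Z:
  weight(Z=0) = 1/16
  weight(Z=1) = 3/32
  weight(Z=2) = 1/16
  weight(Z=3) = 1/32
Total weight = 1/16 + 3/32 + 1/16 + 1/32 = 1/4
P(Z=0 | obs) = 1/16 / 1/4 = 1/4
P(Z=1 | obs) = 3/32 / 1/4 = 3/8
P(Z=2 | obs) = 1/16 / 1/4 = 1/4
P(Z=3 | obs) = 1/32 / 1/4 = 1/8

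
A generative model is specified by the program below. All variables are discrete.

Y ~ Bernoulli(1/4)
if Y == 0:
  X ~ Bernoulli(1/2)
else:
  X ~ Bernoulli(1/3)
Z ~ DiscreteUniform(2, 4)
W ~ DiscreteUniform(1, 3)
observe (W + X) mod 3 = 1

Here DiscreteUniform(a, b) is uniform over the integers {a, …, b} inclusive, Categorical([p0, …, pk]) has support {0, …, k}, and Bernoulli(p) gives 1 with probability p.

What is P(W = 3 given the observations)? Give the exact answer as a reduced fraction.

P(W = 3 | obs) = 11/24

Enumerate traces; 12 have nonzero weight after conditioning:
  (Y=0, X=0, Z=2, W=1) weight 1/24
  (Y=0, X=0, Z=3, W=1) weight 1/24
  (Y=0, X=0, Z=4, W=1) weight 1/24
  (Y=0, X=1, Z=2, W=3) weight 1/24
  (Y=0, X=1, Z=3, W=3) weight 1/24
  (Y=0, X=1, Z=4, W=3) weight 1/24
  (Y=1, X=0, Z=2, W=1) weight 1/54
  (Y=1, X=0, Z=3, W=1) weight 1/54
  … 4 more
Group by W:
  weight(W=1) = 13/72
  weight(W=3) = 11/72
Total weight = 13/72 + 11/72 = 1/3
P(W=1 | obs) = 13/72 / 1/3 = 13/24
P(W=3 | obs) = 11/72 / 1/3 = 11/24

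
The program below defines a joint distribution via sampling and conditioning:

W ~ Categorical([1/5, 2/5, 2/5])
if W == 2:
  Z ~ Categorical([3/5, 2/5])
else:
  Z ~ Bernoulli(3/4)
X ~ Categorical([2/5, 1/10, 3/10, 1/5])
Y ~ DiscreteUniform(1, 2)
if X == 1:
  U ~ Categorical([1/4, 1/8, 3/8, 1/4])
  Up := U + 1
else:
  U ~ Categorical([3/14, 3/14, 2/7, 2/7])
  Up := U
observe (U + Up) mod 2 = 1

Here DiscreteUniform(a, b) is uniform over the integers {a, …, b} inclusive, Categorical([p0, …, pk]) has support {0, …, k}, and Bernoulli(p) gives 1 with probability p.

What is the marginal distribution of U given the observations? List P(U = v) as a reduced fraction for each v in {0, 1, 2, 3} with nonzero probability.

P(U=0) = 1/4, P(U=1) = 1/8, P(U=2) = 3/8, P(U=3) = 1/4

Enumerate traces; 48 have nonzero weight after conditioning:
  (W=0, Z=0, X=1, Y=1, U=0) weight 1/1600
  (W=0, Z=0, X=1, Y=1, U=1) weight 1/3200
  (W=0, Z=0, X=1, Y=1, U=2) weight 3/3200
  (W=0, Z=0, X=1, Y=1, U=3) weight 1/1600
  (W=0, Z=0, X=1, Y=2, U=0) weight 1/1600
  (W=0, Z=0, X=1, Y=2, U=1) weight 1/3200
  (W=0, Z=0, X=1, Y=2, U=2) weight 3/3200
  (W=0, Z=0, X=1, Y=2, U=3) weight 1/1600
  … 40 more
Group by U:
  weight(U=0) = 1/40
  weight(U=1) = 1/80
  weight(U=2) = 3/80
  weight(U=3) = 1/40
Total weight = 1/40 + 1/80 + 3/80 + 1/40 = 1/10
P(U=0 | obs) = 1/40 / 1/10 = 1/4
P(U=1 | obs) = 1/80 / 1/10 = 1/8
P(U=2 | obs) = 3/80 / 1/10 = 3/8
P(U=3 | obs) = 1/40 / 1/10 = 1/4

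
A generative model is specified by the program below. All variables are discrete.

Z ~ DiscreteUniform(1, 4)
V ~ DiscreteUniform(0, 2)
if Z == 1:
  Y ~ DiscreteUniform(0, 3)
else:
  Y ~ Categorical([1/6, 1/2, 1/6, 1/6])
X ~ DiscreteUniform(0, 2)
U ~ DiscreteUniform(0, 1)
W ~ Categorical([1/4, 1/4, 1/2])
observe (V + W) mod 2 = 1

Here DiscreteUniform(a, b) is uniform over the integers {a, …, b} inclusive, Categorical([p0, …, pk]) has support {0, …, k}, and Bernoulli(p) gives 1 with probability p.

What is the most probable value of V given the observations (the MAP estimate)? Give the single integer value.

argmax_v P(V = v | obs) = 1

Enumerate traces; 384 have nonzero weight after conditioning:
  (Z=1, V=0, Y=0, X=0, U=0, W=1) weight 1/1152
  (Z=1, V=0, Y=0, X=0, U=1, W=1) weight 1/1152
  (Z=1, V=0, Y=0, X=1, U=0, W=1) weight 1/1152
  (Z=1, V=0, Y=0, X=1, U=1, W=1) weight 1/1152
  (Z=1, V=0, Y=0, X=2, U=0, W=1) weight 1/1152
  (Z=1, V=0, Y=0, X=2, U=1, W=1) weight 1/1152
  (Z=1, V=0, Y=1, X=0, U=0, W=1) weight 1/1152
  (Z=1, V=0, Y=1, X=0, U=1, W=1) weight 1/1152
  (Z=1, V=1, Y=0, X=0, U=0, W=0) weight 1/1152
  (Z=1, V=2, Y=0, X=0, U=0, W=1) weight 1/1152
  … 374 more
Group by V:
  weight(V=0) = 1/12
  weight(V=1) = 1/4
  weight(V=2) = 1/12
Total weight = 1/12 + 1/4 + 1/12 = 5/12
P(V=0 | obs) = 1/12 / 5/12 = 1/5
P(V=1 | obs) = 1/4 / 5/12 = 3/5
P(V=2 | obs) = 1/12 / 5/12 = 1/5
argmax = 1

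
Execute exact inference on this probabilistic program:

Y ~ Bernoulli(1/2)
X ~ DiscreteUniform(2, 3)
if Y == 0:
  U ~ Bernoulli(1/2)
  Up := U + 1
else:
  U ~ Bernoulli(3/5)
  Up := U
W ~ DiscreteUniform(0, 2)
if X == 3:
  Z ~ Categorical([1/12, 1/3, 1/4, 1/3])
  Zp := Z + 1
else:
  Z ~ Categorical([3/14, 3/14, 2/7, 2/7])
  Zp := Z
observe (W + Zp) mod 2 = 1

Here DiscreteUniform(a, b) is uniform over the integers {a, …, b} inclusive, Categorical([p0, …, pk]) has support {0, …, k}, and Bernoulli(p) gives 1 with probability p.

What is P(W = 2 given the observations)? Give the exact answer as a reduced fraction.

P(W = 2 | obs) = 5/17

Enumerate traces; 48 have nonzero weight after conditioning:
  (Y=0, X=2, U=0, W=0, Z=1) weight 1/112
  (Y=0, X=2, U=0, W=0, Z=3) weight 1/84
  (Y=0, X=2, U=0, W=1, Z=0) weight 1/112
  (Y=0, X=2, U=0, W=1, Z=2) weight 1/84
  (Y=0, X=2, U=0, W=2, Z=1) weight 1/112
  (Y=0, X=2, U=0, W=2, Z=3) weight 1/84
  (Y=0, X=2, U=1, W=0, Z=1) weight 1/112
  (Y=0, X=2, U=1, W=0, Z=3) weight 1/84
  … 40 more
Group by W:
  weight(W=0) = 5/36
  weight(W=1) = 7/36
  weight(W=2) = 5/36
Total weight = 5/36 + 7/36 + 5/36 = 17/36
P(W=0 | obs) = 5/36 / 17/36 = 5/17
P(W=1 | obs) = 7/36 / 17/36 = 7/17
P(W=2 | obs) = 5/36 / 17/36 = 5/17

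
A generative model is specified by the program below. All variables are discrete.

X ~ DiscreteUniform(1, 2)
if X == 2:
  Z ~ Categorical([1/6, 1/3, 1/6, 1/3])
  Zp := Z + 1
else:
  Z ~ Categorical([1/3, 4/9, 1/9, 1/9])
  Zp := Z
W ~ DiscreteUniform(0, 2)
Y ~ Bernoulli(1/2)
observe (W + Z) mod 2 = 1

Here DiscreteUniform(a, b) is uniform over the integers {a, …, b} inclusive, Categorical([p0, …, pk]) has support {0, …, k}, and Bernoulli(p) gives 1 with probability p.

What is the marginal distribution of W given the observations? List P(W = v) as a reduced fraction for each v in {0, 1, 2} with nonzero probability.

P(W=0) = 11/29, P(W=1) = 7/29, P(W=2) = 11/29

Enumerate traces; 24 have nonzero weight after conditioning:
  (X=1, Z=0, W=1, Y=0) weight 1/36
  (X=1, Z=0, W=1, Y=1) weight 1/36
  (X=1, Z=1, W=0, Y=0) weight 1/27
  (X=1, Z=1, W=0, Y=1) weight 1/27
  (X=1, Z=1, W=2, Y=0) weight 1/27
  (X=1, Z=1, W=2, Y=1) weight 1/27
  (X=1, Z=2, W=1, Y=0) weight 1/108
  (X=1, Z=2, W=1, Y=1) weight 1/108
  … 16 more
Group by W:
  weight(W=0) = 11/54
  weight(W=1) = 7/54
  weight(W=2) = 11/54
Total weight = 11/54 + 7/54 + 11/54 = 29/54
P(W=0 | obs) = 11/54 / 29/54 = 11/29
P(W=1 | obs) = 7/54 / 29/54 = 7/29
P(W=2 | obs) = 11/54 / 29/54 = 11/29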